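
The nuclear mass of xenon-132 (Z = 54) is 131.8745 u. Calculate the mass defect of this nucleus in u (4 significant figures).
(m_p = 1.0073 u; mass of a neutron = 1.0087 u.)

1.198 u

Total constituent mass: 54 × 1.0073 + 78 × 1.0087 = 133.0728 u
Δm = 133.0728 − 131.8745 = 1.1983 u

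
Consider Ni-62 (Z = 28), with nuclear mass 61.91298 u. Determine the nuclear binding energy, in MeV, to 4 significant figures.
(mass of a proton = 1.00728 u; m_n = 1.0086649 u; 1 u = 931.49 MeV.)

The nucleus contains 28 protons and 62 − 28 = 34 neutrons.
Total constituent mass: 28 × 1.00728 + 34 × 1.0086649 = 62.4984466 u
Δm = 62.4984466 − 61.91298 = 0.5854666 u
Binding energy = Δm·c² = 0.5854666 × 931.49 MeV/u = 545.356 MeV

545.4 MeV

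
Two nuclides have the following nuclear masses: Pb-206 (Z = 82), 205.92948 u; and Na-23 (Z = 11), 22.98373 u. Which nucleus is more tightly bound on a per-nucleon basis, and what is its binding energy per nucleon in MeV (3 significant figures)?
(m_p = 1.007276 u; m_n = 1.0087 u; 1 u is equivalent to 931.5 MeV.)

Pb-206: Σm = 82(1.007276) + 124(1.0087) = 207.675432 u; Δm = 1.745952 u; E_B = 1626.35 MeV; E_B/A = 7.8949 MeV
Na-23: Σm = 11(1.007276) + 12(1.0087) = 23.184436 u; Δm = 0.200706 u; E_B = 186.96 MeV; E_B/A = 8.129 MeV
Na-23 has the higher binding energy per nucleon, so it is the more tightly bound nucleus.

Na-23; 8.13 MeV/nucleon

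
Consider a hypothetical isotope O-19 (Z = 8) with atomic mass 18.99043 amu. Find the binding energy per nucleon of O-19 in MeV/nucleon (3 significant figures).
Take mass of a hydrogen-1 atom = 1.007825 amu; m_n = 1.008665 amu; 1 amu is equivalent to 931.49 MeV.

With 8 protons and 11 neutrons (A = 19):
Total constituent mass: 8 × 1.007825 + 11 × 1.008665 = 19.157915 amu
The mass defect is 19.157915 − 18.99043 = 0.167485 amu.
Binding energy = Δm·c² = 0.167485 × 931.49 MeV/amu = 156.011 MeV
Per nucleon: 156.011 / 19 = 8.211 MeV

8.21 MeV/nucleon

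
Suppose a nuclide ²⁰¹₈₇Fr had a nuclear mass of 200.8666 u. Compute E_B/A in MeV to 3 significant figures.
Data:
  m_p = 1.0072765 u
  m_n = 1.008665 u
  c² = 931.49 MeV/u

Z = 87, so N = A − Z = 201 − 87 = 114.
Total constituent mass: 87 × 1.0072765 + 114 × 1.008665 = 202.6208655 u
Δm = 202.6208655 − 200.8666 = 1.7542655 u
E_B = 1.7542655 × 931.49 = 1634.08 MeV
Dividing by A = 201 gives 8.130 MeV per nucleon.

8.13 MeV/nucleon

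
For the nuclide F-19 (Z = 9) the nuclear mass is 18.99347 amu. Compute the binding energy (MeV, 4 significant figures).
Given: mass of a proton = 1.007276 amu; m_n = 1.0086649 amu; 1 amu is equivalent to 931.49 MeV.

147.8 MeV

The nucleus contains 9 protons and 19 − 9 = 10 neutrons.
Total constituent mass: 9 × 1.007276 + 10 × 1.0086649 = 19.1521330 amu
The mass defect is 19.1521330 − 18.99347 = 0.1586630 amu.
Converting to energy: 0.1586630 amu × 931.49 MeV/amu = 147.793 MeV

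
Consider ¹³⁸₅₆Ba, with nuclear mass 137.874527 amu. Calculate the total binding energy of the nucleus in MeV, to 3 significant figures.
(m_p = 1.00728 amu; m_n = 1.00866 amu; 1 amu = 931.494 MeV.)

1160 MeV

Mass of separated nucleons = 56(1.00728) + 82(1.00866) = 56.40768 + 82.71012 = 139.11780 amu
Δm = 139.11780 − 137.874527 = 1.243273 amu
Binding energy = Δm·c² = 1.243273 × 931.494 MeV/amu = 1158.10 MeV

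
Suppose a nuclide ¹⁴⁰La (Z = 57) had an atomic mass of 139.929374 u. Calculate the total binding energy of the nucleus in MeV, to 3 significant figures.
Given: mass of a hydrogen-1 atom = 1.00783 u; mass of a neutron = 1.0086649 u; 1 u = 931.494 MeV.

Z = 57, so N = A − Z = 140 − 57 = 83.
Total constituent mass: 57 × 1.00783 + 83 × 1.0086649 = 141.1654967 u
The mass defect is 141.1654967 − 139.929374 = 1.2361227 u.
E_B = 1.2361227 × 931.494 = 1151.44 MeV

1150 MeV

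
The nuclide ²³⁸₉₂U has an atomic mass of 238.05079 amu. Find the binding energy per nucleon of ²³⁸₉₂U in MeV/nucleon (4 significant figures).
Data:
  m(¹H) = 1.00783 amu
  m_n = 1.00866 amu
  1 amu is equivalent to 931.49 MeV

Σm = 92·m(¹H) + 146·m_n = 92.72036 + 147.26436 = 239.98472 amu
Δm = 239.98472 − 238.05079 = 1.93393 amu
E_B = 1.93393 × 931.49 = 1801.44 MeV
BE/A = 1801.44 MeV / 238 = 7.569 MeV/nucleon

7.569 MeV/nucleon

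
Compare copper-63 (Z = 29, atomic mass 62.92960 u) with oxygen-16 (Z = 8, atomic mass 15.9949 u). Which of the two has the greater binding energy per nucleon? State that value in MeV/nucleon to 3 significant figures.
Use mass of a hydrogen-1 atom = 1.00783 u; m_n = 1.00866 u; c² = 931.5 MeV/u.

copper-63; 8.75 MeV/nucleon

copper-63: Σm = 29(1.00783) + 34(1.00866) = 63.52151 u; Δm = 0.59191 u; E_B = 551.36 MeV; E_B/A = 8.752 MeV
oxygen-16: Σm = 8(1.00783) + 8(1.00866) = 16.13192 u; Δm = 0.13702 u; E_B = 127.63 MeV; E_B/A = 7.977 MeV
copper-63 has the higher binding energy per nucleon, so it is the more tightly bound nucleus.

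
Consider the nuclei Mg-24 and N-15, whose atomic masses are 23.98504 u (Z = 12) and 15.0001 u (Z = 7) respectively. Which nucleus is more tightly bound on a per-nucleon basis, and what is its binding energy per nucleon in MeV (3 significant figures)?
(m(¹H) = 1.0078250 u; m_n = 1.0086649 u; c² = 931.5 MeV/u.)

Mg-24; 8.26 MeV/nucleon

Mg-24: Σm = 12(1.0078250) + 12(1.0086649) = 24.1978788 u; Δm = 0.2128388 u; E_B = 198.26 MeV; E_B/A = 8.261 MeV
N-15: Σm = 7(1.0078250) + 8(1.0086649) = 15.1240942 u; Δm = 0.1239942 u; E_B = 115.50 MeV; E_B/A = 7.700 MeV
Mg-24 has the higher binding energy per nucleon, so it is the more tightly bound nucleus.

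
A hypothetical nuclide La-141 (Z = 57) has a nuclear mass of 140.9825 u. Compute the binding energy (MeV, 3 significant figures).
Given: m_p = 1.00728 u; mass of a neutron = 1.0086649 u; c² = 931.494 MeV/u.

1080 MeV

Mass of separated nucleons = 57(1.00728) + 84(1.0086649) = 57.41496 + 84.7278516 = 142.1428116 u
Mass defect Δm = 142.1428116 − 140.9825 = 1.1603116 u
E_B = 1.1603116 × 931.494 = 1080.82 MeV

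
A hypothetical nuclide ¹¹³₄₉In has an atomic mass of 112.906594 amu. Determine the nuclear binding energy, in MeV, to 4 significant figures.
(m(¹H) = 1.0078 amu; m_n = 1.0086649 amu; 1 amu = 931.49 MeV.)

959.6 MeV

The nucleus contains 49 protons and 113 − 49 = 64 neutrons.
Σm = 49·m(¹H) + 64·m_n = 49.3822 + 64.5545536 = 113.9367536 amu
Mass defect Δm = 113.9367536 − 112.906594 = 1.0301596 amu
E_B = 1.0301596 × 931.49 = 959.583 MeV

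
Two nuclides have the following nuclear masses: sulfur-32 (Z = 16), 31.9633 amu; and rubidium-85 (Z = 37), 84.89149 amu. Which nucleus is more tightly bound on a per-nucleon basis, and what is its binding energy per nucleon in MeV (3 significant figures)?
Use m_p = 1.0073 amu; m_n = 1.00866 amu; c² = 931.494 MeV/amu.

rubidium-85; 8.70 MeV/nucleon

sulfur-32: Σm = 16(1.0073) + 16(1.00866) = 32.25536 amu; Δm = 0.29206 amu; E_B = 272.05 MeV; E_B/A = 8.502 MeV
rubidium-85: Σm = 37(1.0073) + 48(1.00866) = 85.68578 amu; Δm = 0.79429 amu; E_B = 739.88 MeV; E_B/A = 8.704 MeV
rubidium-85 has the higher binding energy per nucleon, so it is the more tightly bound nucleus.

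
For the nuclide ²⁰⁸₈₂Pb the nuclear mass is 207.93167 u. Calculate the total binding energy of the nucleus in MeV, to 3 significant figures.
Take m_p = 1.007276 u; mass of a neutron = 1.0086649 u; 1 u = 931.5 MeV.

1640 MeV

Z = 82, so N = A − Z = 208 − 82 = 126.
Mass of separated nucleons = 82(1.007276) + 126(1.0086649) = 82.596632 + 127.0917774 = 209.6884094 u
Mass defect Δm = 209.6884094 − 207.93167 = 1.7567394 u
Converting to energy: 1.7567394 u × 931.5 MeV/u = 1636.40 MeV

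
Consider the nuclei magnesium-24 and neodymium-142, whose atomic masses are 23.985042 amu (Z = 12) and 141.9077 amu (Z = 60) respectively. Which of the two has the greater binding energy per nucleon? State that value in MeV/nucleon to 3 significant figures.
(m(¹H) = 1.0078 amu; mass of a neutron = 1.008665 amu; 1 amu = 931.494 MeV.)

magnesium-24: Σm = 12(1.0078) + 12(1.008665) = 24.197580 amu; Δm = 0.212538 amu; E_B = 197.98 MeV; E_B/A = 8.249 MeV
neodymium-142: Σm = 60(1.0078) + 82(1.008665) = 143.178530 amu; Δm = 1.270830 amu; E_B = 1183.77 MeV; E_B/A = 8.336 MeV
neodymium-142 has the higher binding energy per nucleon, so it is the more tightly bound nucleus.

neodymium-142; 8.34 MeV/nucleon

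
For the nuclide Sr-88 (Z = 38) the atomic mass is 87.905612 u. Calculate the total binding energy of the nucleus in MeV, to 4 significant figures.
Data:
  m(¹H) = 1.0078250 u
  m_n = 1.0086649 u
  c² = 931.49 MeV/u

768.5 MeV

Σm = 38·m(¹H) + 50·m_n = 38.2973500 + 50.4332450 = 88.7305950 u
Mass defect Δm = 88.7305950 − 87.905612 = 0.8249830 u
E_B = 0.8249830 × 931.49 = 768.463 MeV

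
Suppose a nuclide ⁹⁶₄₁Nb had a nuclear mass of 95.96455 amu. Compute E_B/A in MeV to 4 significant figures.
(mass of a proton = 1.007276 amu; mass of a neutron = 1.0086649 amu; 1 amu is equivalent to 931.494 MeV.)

7.863 MeV/nucleon

Σm = 41·m_p + 55·m_n = 41.298316 + 55.4765695 = 96.7748855 amu
The mass defect is 96.7748855 − 95.96455 = 0.8103355 amu.
E_B = 0.8103355 × 931.494 = 754.823 MeV
BE/A = 754.823 MeV / 96 = 7.863 MeV/nucleon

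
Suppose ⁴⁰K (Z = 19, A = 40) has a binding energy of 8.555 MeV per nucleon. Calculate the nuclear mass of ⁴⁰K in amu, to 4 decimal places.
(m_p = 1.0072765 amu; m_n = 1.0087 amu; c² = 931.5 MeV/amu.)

Total binding energy = 40 × 8.555 = 342.200 MeV
Mass defect = 342.200 MeV / (931.5 MeV/amu) = 0.367364 amu
Constituent mass = 19(1.0072765) + 21(1.0087) = 40.3209535 amu
Nuclear mass = 40.3209535 − 0.367364 = 39.9535895 amu ≈ 39.9536 amu (to 4 decimal places)

39.9536 amu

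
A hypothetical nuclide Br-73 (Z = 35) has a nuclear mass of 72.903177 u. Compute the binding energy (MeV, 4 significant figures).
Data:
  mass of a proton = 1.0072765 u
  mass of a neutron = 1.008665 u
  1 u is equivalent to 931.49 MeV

634.1 MeV

With 35 protons and 38 neutrons (A = 73):
Mass of separated nucleons = 35(1.0072765) + 38(1.008665) = 35.2546775 + 38.329270 = 73.5839475 u
Δm = 73.5839475 − 72.903177 = 0.6807705 u
E_B = 0.6807705 × 931.49 = 634.131 MeV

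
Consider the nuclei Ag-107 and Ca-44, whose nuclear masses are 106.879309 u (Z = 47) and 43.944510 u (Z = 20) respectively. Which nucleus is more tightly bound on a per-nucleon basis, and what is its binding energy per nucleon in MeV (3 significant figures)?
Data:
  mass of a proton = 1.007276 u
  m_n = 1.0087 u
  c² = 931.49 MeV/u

Ag-107: Σm = 47(1.007276) + 60(1.0087) = 107.863972 u; Δm = 0.984663 u; E_B = 917.20 MeV; E_B/A = 8.572 MeV
Ca-44: Σm = 20(1.007276) + 24(1.0087) = 44.354320 u; Δm = 0.409810 u; E_B = 381.73 MeV; E_B/A = 8.676 MeV
Ca-44 has the higher binding energy per nucleon, so it is the more tightly bound nucleus.

Ca-44; 8.68 MeV/nucleon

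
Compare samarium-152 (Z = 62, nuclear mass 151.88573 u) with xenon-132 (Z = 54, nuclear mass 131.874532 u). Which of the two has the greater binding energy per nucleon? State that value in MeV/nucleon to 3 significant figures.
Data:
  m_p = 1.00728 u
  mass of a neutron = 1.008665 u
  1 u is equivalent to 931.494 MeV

samarium-152: Σm = 62(1.00728) + 90(1.008665) = 153.231210 u; Δm = 1.345480 u; E_B = 1253.3 MeV; E_B/A = 8.245 MeV
xenon-132: Σm = 54(1.00728) + 78(1.008665) = 133.068990 u; Δm = 1.194458 u; E_B = 1112.6 MeV; E_B/A = 8.429 MeV
xenon-132 has the higher binding energy per nucleon, so it is the more tightly bound nucleus.

xenon-132; 8.43 MeV/nucleon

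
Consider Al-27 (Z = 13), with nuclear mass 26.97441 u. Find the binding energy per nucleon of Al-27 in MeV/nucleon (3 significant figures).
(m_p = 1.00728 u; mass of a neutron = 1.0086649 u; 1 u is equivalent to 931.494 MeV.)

8.33 MeV/nucleon

Total constituent mass: 13 × 1.00728 + 14 × 1.0086649 = 27.2159486 u
Δm = 27.2159486 − 26.97441 = 0.2415386 u
E_B = 0.2415386 × 931.494 = 224.992 MeV
BE/A = 224.992 MeV / 27 = 8.333 MeV/nucleon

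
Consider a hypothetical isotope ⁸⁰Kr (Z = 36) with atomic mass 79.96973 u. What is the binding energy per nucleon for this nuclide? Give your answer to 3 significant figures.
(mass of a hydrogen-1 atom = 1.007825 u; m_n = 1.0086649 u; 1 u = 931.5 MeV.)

8.07 MeV/nucleon

With 36 protons and 44 neutrons (A = 80):
Σm = 36·m(¹H) + 44·m_n = 36.281700 + 44.3812556 = 80.6629556 u
The mass defect is 80.6629556 − 79.96973 = 0.6932256 u.
Binding energy = Δm·c² = 0.6932256 × 931.5 MeV/u = 645.740 MeV
Dividing by A = 80 gives 8.072 MeV per nucleon.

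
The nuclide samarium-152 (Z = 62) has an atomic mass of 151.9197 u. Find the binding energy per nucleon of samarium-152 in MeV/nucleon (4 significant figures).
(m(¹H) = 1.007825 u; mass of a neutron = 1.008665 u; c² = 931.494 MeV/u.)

Σm = 62·m(¹H) + 90·m_n = 62.485150 + 90.779850 = 153.265000 u
Δm = 153.265000 − 151.9197 = 1.345300 u
Converting to energy: 1.345300 u × 931.494 MeV/u = 1253.14 MeV
BE/A = 1253.14 MeV / 152 = 8.244 MeV/nucleon

8.244 MeV/nucleon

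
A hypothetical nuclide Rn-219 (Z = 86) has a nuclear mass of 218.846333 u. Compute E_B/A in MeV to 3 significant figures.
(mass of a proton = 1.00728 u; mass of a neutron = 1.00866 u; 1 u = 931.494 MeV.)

8.22 MeV/nucleon

Z = 86, so N = A − Z = 219 − 86 = 133.
Σm = 86·m_p + 133·m_n = 86.62608 + 134.15178 = 220.77786 u
Mass defect Δm = 220.77786 − 218.846333 = 1.931527 u
Converting to energy: 1.931527 u × 931.494 MeV/u = 1799.21 MeV
Dividing by A = 219 gives 8.216 MeV per nucleon.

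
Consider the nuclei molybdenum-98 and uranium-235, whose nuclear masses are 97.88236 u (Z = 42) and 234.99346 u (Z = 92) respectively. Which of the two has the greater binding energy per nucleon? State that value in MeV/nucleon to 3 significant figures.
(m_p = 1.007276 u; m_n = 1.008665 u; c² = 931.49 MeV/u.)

molybdenum-98; 8.64 MeV/nucleon

molybdenum-98: Σm = 42(1.007276) + 56(1.008665) = 98.790832 u; Δm = 0.908472 u; E_B = 846.23 MeV; E_B/A = 8.635 MeV
uranium-235: Σm = 92(1.007276) + 143(1.008665) = 236.908487 u; Δm = 1.915027 u; E_B = 1783.8 MeV; E_B/A = 7.591 MeV
molybdenum-98 has the higher binding energy per nucleon, so it is the more tightly bound nucleus.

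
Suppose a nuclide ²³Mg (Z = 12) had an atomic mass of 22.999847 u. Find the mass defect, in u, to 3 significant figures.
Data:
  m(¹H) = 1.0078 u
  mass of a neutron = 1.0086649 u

0.189 u

The nucleus contains 12 protons and 23 − 12 = 11 neutrons.
Total constituent mass: 12 × 1.0078 + 11 × 1.0086649 = 23.1889139 u
The mass defect is 23.1889139 − 22.999847 = 0.1890669 u.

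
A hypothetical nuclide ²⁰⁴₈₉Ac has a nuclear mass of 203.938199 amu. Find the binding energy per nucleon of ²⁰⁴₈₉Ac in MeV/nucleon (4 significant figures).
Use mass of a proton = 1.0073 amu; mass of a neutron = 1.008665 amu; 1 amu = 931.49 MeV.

The nucleus contains 89 protons and 204 − 89 = 115 neutrons.
Σm = 89·m_p + 115·m_n = 89.6497 + 115.996475 = 205.646175 amu
Δm = 205.646175 − 203.938199 = 1.707976 amu
Converting to energy: 1.707976 amu × 931.49 MeV/amu = 1590.96 MeV
Dividing by A = 204 gives 7.799 MeV per nucleon.

7.799 MeV/nucleon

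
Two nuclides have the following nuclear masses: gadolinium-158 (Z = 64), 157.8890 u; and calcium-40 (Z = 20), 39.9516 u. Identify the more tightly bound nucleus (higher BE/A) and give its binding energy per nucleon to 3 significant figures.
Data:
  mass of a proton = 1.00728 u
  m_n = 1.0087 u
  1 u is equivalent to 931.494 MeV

gadolinium-158: Σm = 64(1.00728) + 94(1.0087) = 159.28372 u; Δm = 1.39472 u; E_B = 1299.2 MeV; E_B/A = 8.223 MeV
calcium-40: Σm = 20(1.00728) + 20(1.0087) = 40.31960 u; Δm = 0.36800 u; E_B = 342.79 MeV; E_B/A = 8.570 MeV
calcium-40 has the higher binding energy per nucleon, so it is the more tightly bound nucleus.

calcium-40; 8.57 MeV/nucleon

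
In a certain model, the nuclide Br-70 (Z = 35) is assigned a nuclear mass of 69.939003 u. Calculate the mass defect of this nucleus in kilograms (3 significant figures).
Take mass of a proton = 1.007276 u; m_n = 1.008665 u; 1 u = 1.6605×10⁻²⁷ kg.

1.03e-27 kg

Z = 35, so N = A − Z = 70 − 35 = 35.
Total constituent mass: 35 × 1.007276 + 35 × 1.008665 = 70.557935 u
Δm = 70.557935 − 69.939003 = 0.618932 u
In SI units: 0.618932 u × 1.6605×10⁻²⁷ kg/u = 1.0277e-27 kg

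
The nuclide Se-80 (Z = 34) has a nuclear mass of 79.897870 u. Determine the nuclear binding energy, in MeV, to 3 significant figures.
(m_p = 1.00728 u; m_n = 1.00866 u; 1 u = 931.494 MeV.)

697 MeV

Z = 34, so N = A − Z = 80 − 34 = 46.
Mass of separated nucleons = 34(1.00728) + 46(1.00866) = 34.24752 + 46.39836 = 80.64588 u
Δm = 80.64588 − 79.897870 = 0.748010 u
Binding energy = Δm·c² = 0.748010 × 931.494 MeV/u = 696.767 MeV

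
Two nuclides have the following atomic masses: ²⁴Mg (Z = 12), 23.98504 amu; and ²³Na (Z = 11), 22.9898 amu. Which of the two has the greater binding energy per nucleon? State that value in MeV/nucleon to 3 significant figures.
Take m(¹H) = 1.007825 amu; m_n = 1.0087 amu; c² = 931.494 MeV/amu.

²⁴Mg: Σm = 12(1.007825) + 12(1.0087) = 24.198300 amu; Δm = 0.213260 amu; E_B = 198.65 MeV; E_B/A = 8.277 MeV
²³Na: Σm = 11(1.007825) + 12(1.0087) = 23.190475 amu; Δm = 0.200675 amu; E_B = 186.93 MeV; E_B/A = 8.127 MeV
²⁴Mg has the higher binding energy per nucleon, so it is the more tightly bound nucleus.

²⁴Mg; 8.28 MeV/nucleon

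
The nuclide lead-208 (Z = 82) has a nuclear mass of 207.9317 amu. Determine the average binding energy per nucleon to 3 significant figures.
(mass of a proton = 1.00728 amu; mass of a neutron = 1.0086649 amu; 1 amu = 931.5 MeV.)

7.87 MeV/nucleon

With 82 protons and 126 neutrons (A = 208):
Mass of separated nucleons = 82(1.00728) + 126(1.0086649) = 82.59696 + 127.0917774 = 209.6887374 amu
The mass defect is 209.6887374 − 207.9317 = 1.7570374 amu.
Binding energy = Δm·c² = 1.7570374 × 931.5 MeV/amu = 1636.68 MeV
BE/A = 1636.68 MeV / 208 = 7.869 MeV/nucleon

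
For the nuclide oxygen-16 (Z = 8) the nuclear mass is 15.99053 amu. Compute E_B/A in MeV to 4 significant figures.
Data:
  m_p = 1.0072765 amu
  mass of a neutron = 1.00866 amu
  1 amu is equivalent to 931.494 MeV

The nucleus contains 8 protons and 16 − 8 = 8 neutrons.
Σm = 8·m_p + 8·m_n = 8.0582120 + 8.06928 = 16.1274920 amu
Δm = 16.1274920 − 15.99053 = 0.1369620 amu
Binding energy = Δm·c² = 0.1369620 × 931.494 MeV/amu = 127.579 MeV
Per nucleon: 127.579 / 16 = 7.974 MeV

7.974 MeV/nucleon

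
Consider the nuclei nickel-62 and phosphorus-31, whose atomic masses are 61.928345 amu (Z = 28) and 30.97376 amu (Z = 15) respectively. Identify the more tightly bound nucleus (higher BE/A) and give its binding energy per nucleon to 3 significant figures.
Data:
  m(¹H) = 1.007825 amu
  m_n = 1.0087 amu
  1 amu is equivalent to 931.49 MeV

nickel-62: Σm = 28(1.007825) + 34(1.0087) = 62.514900 amu; Δm = 0.586555 amu; E_B = 546.37 MeV; E_B/A = 8.812 MeV
phosphorus-31: Σm = 15(1.007825) + 16(1.0087) = 31.256575 amu; Δm = 0.282815 amu; E_B = 263.44 MeV; E_B/A = 8.498 MeV
nickel-62 has the higher binding energy per nucleon, so it is the more tightly bound nucleus.

nickel-62; 8.81 MeV/nucleon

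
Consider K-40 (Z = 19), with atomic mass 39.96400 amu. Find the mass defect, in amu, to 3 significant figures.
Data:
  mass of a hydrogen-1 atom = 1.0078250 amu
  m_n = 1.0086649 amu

Total constituent mass: 19 × 1.0078250 + 21 × 1.0086649 = 40.3306379 amu
The mass defect is 40.3306379 − 39.96400 = 0.3666379 amu.

0.367 amu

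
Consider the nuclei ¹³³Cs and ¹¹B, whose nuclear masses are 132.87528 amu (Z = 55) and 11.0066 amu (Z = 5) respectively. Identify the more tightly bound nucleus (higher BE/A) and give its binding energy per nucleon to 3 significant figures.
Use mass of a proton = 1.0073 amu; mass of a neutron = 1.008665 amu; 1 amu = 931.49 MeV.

¹³³Cs; 8.42 MeV/nucleon

¹³³Cs: Σm = 55(1.0073) + 78(1.008665) = 134.077370 amu; Δm = 1.202090 amu; E_B = 1119.7 MeV; E_B/A = 8.419 MeV
¹¹B: Σm = 5(1.0073) + 6(1.008665) = 11.088490 amu; Δm = 0.081890 amu; E_B = 76.280 MeV; E_B/A = 6.9345 MeV
¹³³Cs has the higher binding energy per nucleon, so it is the more tightly bound nucleus.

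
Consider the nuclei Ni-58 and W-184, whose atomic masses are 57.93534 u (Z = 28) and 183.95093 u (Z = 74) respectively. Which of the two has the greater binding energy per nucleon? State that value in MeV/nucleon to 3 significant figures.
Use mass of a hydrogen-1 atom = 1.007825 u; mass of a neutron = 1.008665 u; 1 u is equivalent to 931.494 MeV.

Ni-58; 8.73 MeV/nucleon

Ni-58: Σm = 28(1.007825) + 30(1.008665) = 58.479050 u; Δm = 0.543710 u; E_B = 506.46 MeV; E_B/A = 8.732 MeV
W-184: Σm = 74(1.007825) + 110(1.008665) = 185.532200 u; Δm = 1.581270 u; E_B = 1472.9 MeV; E_B/A = 8.005 MeV
Ni-58 has the higher binding energy per nucleon, so it is the more tightly bound nucleus.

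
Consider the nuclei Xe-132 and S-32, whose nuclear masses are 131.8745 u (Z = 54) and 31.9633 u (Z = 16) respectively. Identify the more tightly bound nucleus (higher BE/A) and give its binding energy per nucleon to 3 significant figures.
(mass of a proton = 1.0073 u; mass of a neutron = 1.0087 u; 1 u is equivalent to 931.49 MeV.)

Xe-132: Σm = 54(1.0073) + 78(1.0087) = 133.0728 u; Δm = 1.1983 u; E_B = 1116.2 MeV; E_B/A = 8.456 MeV
S-32: Σm = 16(1.0073) + 16(1.0087) = 32.2560 u; Δm = 0.2927 u; E_B = 272.65 MeV; E_B/A = 8.520 MeV
S-32 has the higher binding energy per nucleon, so it is the more tightly bound nucleus.

S-32; 8.52 MeV/nucleon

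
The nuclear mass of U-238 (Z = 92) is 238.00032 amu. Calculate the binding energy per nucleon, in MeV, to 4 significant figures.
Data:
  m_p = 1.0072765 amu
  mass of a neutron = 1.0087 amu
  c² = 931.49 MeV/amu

7.590 MeV/nucleon

The nucleus contains 92 protons and 238 − 92 = 146 neutrons.
Total constituent mass: 92 × 1.0072765 + 146 × 1.0087 = 239.9396380 amu
The mass defect is 239.9396380 − 238.00032 = 1.9393180 amu.
Converting to energy: 1.9393180 amu × 931.49 MeV/amu = 1806.46 MeV
Dividing by A = 238 gives 7.590 MeV per nucleon.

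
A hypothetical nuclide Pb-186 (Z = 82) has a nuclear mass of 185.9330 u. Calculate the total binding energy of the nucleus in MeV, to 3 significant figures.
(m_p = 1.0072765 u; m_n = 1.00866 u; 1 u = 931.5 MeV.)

1460 MeV

With 82 protons and 104 neutrons (A = 186):
Total constituent mass: 82 × 1.0072765 + 104 × 1.00866 = 187.4973130 u
The mass defect is 187.4973130 − 185.9330 = 1.5643130 u.
Binding energy = Δm·c² = 1.5643130 × 931.5 MeV/u = 1457.16 MeV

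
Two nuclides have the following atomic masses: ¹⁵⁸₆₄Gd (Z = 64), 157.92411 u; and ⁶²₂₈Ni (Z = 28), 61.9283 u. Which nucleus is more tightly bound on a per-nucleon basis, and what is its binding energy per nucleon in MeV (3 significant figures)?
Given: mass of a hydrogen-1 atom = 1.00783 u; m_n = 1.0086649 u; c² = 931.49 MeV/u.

¹⁵⁸₆₄Gd: Σm = 64(1.00783) + 94(1.0086649) = 159.3156206 u; Δm = 1.3915106 u; E_B = 1296.2 MeV; E_B/A = 8.204 MeV
⁶²₂₈Ni: Σm = 28(1.00783) + 34(1.0086649) = 62.5138466 u; Δm = 0.5855466 u; E_B = 545.43 MeV; E_B/A = 8.797 MeV
⁶²₂₈Ni has the higher binding energy per nucleon, so it is the more tightly bound nucleus.

⁶²₂₈Ni; 8.80 MeV/nucleon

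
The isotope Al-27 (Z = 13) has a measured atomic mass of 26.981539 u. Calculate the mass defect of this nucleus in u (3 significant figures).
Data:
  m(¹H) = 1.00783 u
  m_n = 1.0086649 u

0.242 u

The nucleus contains 13 protons and 27 − 13 = 14 neutrons.
Σm = 13·m(¹H) + 14·m_n = 13.10179 + 14.1213086 = 27.2230986 u
Δm = 27.2230986 − 26.981539 = 0.2415596 u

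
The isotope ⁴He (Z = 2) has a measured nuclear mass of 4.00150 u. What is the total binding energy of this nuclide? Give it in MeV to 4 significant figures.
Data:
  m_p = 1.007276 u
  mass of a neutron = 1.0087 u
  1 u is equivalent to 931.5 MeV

The nucleus contains 2 protons and 4 − 2 = 2 neutrons.
Σm = 2·m_p + 2·m_n = 2.014552 + 2.0174 = 4.031952 u
Δm = 4.031952 − 4.00150 = 0.030452 u
Binding energy = Δm·c² = 0.030452 × 931.5 MeV/u = 28.3660 MeV

28.37 MeV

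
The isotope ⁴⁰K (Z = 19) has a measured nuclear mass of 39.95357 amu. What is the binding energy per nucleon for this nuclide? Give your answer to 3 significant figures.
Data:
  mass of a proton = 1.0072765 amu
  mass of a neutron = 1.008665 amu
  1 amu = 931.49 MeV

Σm = 19·m_p + 21·m_n = 19.1382535 + 21.181965 = 40.3202185 amu
Δm = 40.3202185 − 39.95357 = 0.3666485 amu
Converting to energy: 0.3666485 amu × 931.49 MeV/amu = 341.529 MeV
Per nucleon: 341.529 / 40 = 8.538 MeV

8.54 MeV/nucleon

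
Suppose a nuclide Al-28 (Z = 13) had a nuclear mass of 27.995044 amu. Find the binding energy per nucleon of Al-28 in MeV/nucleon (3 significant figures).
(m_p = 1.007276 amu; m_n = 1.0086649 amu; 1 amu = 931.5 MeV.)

With 13 protons and 15 neutrons (A = 28):
Mass of separated nucleons = 13(1.007276) + 15(1.0086649) = 13.094588 + 15.1299735 = 28.2245615 amu
Mass defect Δm = 28.2245615 − 27.995044 = 0.2295175 amu
Converting to energy: 0.2295175 amu × 931.5 MeV/amu = 213.796 MeV
Per nucleon: 213.796 / 28 = 7.636 MeV

7.64 MeV/nucleon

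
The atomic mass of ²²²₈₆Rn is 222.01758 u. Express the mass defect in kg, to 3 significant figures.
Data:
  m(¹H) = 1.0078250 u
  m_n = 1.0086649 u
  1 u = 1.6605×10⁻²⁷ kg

Total constituent mass: 86 × 1.0078250 + 136 × 1.0086649 = 223.8513764 u
Mass defect Δm = 223.8513764 − 222.01758 = 1.8337964 u
In SI units: 1.8337964 u × 1.6605×10⁻²⁷ kg/u = 3.0450e-27 kg

3.05e-27 kg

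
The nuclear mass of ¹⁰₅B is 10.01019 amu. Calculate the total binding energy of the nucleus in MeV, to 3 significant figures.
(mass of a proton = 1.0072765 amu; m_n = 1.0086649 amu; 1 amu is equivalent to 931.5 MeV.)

64.8 MeV

Mass of separated nucleons = 5(1.0072765) + 5(1.0086649) = 5.0363825 + 5.0433245 = 10.0797070 amu
The mass defect is 10.0797070 − 10.01019 = 0.0695170 amu.
E_B = 0.0695170 × 931.5 = 64.7551 MeV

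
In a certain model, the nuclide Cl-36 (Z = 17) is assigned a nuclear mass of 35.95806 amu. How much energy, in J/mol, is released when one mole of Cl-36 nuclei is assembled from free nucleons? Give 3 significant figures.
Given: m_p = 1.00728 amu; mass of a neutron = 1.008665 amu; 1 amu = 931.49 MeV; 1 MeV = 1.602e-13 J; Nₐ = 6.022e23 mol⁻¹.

2.97e+13 J/mol

Σm = 17·m_p + 19·m_n = 17.12376 + 19.164635 = 36.288395 amu
Δm = 36.288395 − 35.95806 = 0.330335 amu
E_B = 0.330335 × 931.49 = 307.704 MeV
Per nucleus in joules: 307.704 MeV × 1.602e-13 J/MeV = 4.9294e-11 J
Per mole: 4.9294e-11 J × 6.022e23 mol⁻¹ = 2.9685e+13 J/mol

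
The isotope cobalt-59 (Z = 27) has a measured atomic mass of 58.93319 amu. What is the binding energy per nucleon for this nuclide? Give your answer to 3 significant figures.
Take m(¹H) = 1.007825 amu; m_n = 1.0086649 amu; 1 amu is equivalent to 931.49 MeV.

8.77 MeV/nucleon

The nucleus contains 27 protons and 59 − 27 = 32 neutrons.
Total constituent mass: 27 × 1.007825 + 32 × 1.0086649 = 59.4885518 amu
The mass defect is 59.4885518 − 58.93319 = 0.5553618 amu.
Converting to energy: 0.5553618 amu × 931.49 MeV/amu = 517.314 MeV
BE/A = 517.314 MeV / 59 = 8.768 MeV/nucleon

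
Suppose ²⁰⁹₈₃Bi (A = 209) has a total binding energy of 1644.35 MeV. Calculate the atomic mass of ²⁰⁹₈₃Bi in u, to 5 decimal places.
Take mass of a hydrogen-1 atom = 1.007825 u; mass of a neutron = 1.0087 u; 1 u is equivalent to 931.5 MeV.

208.98040 u

Mass defect = 1644.35 MeV / (931.5 MeV/u) = 1.7652711 u
Constituent mass = 83(1.007825) + 126(1.0087) = 210.745675 u
Atomic mass = 210.745675 − 1.7652711 = 208.9804039 u ≈ 208.98040 u (to 5 decimal places)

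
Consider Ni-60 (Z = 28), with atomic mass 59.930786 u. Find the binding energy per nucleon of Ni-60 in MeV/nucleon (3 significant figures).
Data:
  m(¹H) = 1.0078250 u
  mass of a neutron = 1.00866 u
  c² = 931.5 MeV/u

The nucleus contains 28 protons and 60 − 28 = 32 neutrons.
Mass of separated nucleons = 28(1.0078250) + 32(1.00866) = 28.2191000 + 32.27712 = 60.4962200 u
Mass defect Δm = 60.4962200 − 59.930786 = 0.5654340 u
Binding energy = Δm·c² = 0.5654340 × 931.5 MeV/u = 526.702 MeV
BE/A = 526.702 MeV / 60 = 8.778 MeV/nucleon

8.78 MeV/nucleon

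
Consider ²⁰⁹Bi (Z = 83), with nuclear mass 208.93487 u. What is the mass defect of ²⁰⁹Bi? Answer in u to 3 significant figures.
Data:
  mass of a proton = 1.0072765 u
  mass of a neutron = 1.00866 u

1.76 u

With 83 protons and 126 neutrons (A = 209):
Total constituent mass: 83 × 1.0072765 + 126 × 1.00866 = 210.6951095 u
Δm = 210.6951095 − 208.93487 = 1.7602395 u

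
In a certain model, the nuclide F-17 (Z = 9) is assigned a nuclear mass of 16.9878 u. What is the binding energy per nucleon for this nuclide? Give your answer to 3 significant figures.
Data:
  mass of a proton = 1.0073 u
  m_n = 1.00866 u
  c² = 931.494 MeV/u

8.06 MeV/nucleon

Total constituent mass: 9 × 1.0073 + 8 × 1.00866 = 17.13498 u
Mass defect Δm = 17.13498 − 16.9878 = 0.14718 u
E_B = 0.14718 × 931.494 = 137.097 MeV
Dividing by A = 17 gives 8.0645 MeV per nucleon.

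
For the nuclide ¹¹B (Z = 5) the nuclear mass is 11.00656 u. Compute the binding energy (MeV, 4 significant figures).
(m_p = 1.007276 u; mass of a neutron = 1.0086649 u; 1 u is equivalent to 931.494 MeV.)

Mass of separated nucleons = 5(1.007276) + 6(1.0086649) = 5.036380 + 6.0519894 = 11.0883694 u
The mass defect is 11.0883694 − 11.00656 = 0.0818094 u.
Binding energy = Δm·c² = 0.0818094 × 931.494 MeV/u = 76.20497 MeV

76.20 MeV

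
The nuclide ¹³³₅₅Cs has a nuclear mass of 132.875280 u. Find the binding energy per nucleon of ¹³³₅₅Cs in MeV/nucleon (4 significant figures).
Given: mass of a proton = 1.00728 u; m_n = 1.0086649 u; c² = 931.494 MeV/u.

8.411 MeV/nucleon

Z = 55, so N = A − Z = 133 − 55 = 78.
Mass of separated nucleons = 55(1.00728) + 78(1.0086649) = 55.40040 + 78.6758622 = 134.0762622 u
Mass defect Δm = 134.0762622 − 132.875280 = 1.2009822 u
Converting to energy: 1.2009822 u × 931.494 MeV/u = 1118.71 MeV
Dividing by A = 133 gives 8.411 MeV per nucleon.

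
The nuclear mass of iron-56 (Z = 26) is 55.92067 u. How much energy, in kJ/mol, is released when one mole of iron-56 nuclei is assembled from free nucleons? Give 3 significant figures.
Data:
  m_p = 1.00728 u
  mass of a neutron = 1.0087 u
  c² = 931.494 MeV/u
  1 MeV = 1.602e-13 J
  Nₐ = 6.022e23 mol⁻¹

The nucleus contains 26 protons and 56 − 26 = 30 neutrons.
Total constituent mass: 26 × 1.00728 + 30 × 1.0087 = 56.45028 u
Mass defect Δm = 56.45028 − 55.92067 = 0.52961 u
E_B = 0.52961 × 931.494 = 493.329 MeV
Per nucleus in joules: 493.329 MeV × 1.602e-13 J/MeV = 7.9031e-11 J
Per mole: 7.9031e-11 J × 6.022e23 mol⁻¹ = 4.7592e+13 J/mol

4.76e+10 kJ/mol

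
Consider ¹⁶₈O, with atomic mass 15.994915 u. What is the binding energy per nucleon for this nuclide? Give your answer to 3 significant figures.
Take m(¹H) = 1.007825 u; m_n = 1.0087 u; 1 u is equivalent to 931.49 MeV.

Σm = 8·m(¹H) + 8·m_n = 8.062600 + 8.0696 = 16.132200 u
Mass defect Δm = 16.132200 − 15.994915 = 0.137285 u
E_B = 0.137285 × 931.49 = 127.8796 MeV
Per nucleon: 127.8796 / 16 = 7.992 MeV

7.99 MeV/nucleon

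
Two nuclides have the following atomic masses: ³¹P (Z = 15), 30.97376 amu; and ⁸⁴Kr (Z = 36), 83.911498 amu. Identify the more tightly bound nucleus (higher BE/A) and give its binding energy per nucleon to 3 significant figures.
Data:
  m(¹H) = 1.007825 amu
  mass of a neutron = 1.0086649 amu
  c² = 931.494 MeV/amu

³¹P: Σm = 15(1.007825) + 16(1.0086649) = 31.2560134 amu; Δm = 0.2822534 amu; E_B = 262.92 MeV; E_B/A = 8.481 MeV
⁸⁴Kr: Σm = 36(1.007825) + 48(1.0086649) = 84.6976152 amu; Δm = 0.7861172 amu; E_B = 732.26 MeV; E_B/A = 8.717 MeV
⁸⁴Kr has the higher binding energy per nucleon, so it is the more tightly bound nucleus.

⁸⁴Kr; 8.72 MeV/nucleon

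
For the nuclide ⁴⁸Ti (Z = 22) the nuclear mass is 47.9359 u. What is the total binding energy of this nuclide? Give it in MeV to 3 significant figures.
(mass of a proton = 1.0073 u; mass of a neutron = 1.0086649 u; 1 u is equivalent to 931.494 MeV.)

Total constituent mass: 22 × 1.0073 + 26 × 1.0086649 = 48.3858874 u
Mass defect Δm = 48.3858874 − 47.9359 = 0.4499874 u
Binding energy = Δm·c² = 0.4499874 × 931.494 MeV/u = 419.161 MeV

419 MeV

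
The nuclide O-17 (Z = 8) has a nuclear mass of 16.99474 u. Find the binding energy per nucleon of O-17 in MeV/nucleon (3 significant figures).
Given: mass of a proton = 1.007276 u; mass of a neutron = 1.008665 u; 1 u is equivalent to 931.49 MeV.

7.75 MeV/nucleon

Z = 8, so N = A − Z = 17 − 8 = 9.
Mass of separated nucleons = 8(1.007276) + 9(1.008665) = 8.058208 + 9.077985 = 17.136193 u
Mass defect Δm = 17.136193 − 16.99474 = 0.141453 u
Converting to energy: 0.141453 u × 931.49 MeV/u = 131.762 MeV
Per nucleon: 131.762 / 17 = 7.751 MeV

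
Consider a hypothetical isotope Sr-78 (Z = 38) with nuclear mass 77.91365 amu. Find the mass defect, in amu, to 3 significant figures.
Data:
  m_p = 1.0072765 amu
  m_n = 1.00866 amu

Total constituent mass: 38 × 1.0072765 + 40 × 1.00866 = 78.6229070 amu
Mass defect Δm = 78.6229070 − 77.91365 = 0.7092570 amu

0.709 amu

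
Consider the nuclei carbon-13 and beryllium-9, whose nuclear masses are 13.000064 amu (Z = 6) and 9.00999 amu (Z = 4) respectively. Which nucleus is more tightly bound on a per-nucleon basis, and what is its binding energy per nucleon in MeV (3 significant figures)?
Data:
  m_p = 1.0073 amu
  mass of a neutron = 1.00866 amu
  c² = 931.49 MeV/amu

carbon-13; 7.48 MeV/nucleon

carbon-13: Σm = 6(1.0073) + 7(1.00866) = 13.10442 amu; Δm = 0.104356 amu; E_B = 97.207 MeV; E_B/A = 7.477 MeV
beryllium-9: Σm = 4(1.0073) + 5(1.00866) = 9.07250 amu; Δm = 0.06251 amu; E_B = 58.227 MeV; E_B/A = 6.470 MeV
carbon-13 has the higher binding energy per nucleon, so it is the more tightly bound nucleus.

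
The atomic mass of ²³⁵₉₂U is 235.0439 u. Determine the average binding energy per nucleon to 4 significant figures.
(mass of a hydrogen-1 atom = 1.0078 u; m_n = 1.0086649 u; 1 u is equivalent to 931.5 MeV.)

Mass of separated nucleons = 92(1.0078) + 143(1.0086649) = 92.7176 + 144.2390807 = 236.9566807 u
The mass defect is 236.9566807 − 235.0439 = 1.9127807 u.
E_B = 1.9127807 × 931.5 = 1781.76 MeV
BE/A = 1781.76 MeV / 235 = 7.582 MeV/nucleon

7.582 MeV/nucleon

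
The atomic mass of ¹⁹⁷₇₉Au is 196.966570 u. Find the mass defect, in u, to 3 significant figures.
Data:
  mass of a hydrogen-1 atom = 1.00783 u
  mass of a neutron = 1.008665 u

1.67 u

The nucleus contains 79 protons and 197 − 79 = 118 neutrons.
Mass of separated nucleons = 79(1.00783) + 118(1.008665) = 79.61857 + 119.022470 = 198.641040 u
Mass defect Δm = 198.641040 − 196.966570 = 1.674470 u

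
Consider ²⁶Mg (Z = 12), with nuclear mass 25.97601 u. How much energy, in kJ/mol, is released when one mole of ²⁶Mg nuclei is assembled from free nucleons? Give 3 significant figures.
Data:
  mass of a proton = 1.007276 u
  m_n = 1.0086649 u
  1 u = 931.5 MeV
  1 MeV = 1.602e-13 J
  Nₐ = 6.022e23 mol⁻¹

The nucleus contains 12 protons and 26 − 12 = 14 neutrons.
Mass of separated nucleons = 12(1.007276) + 14(1.0086649) = 12.087312 + 14.1213086 = 26.2086206 u
Δm = 26.2086206 − 25.97601 = 0.2326106 u
Converting to energy: 0.2326106 u × 931.5 MeV/u = 216.677 MeV
Per nucleus in joules: 216.677 MeV × 1.602e-13 J/MeV = 3.4712e-11 J
Per mole: 3.4712e-11 J × 6.022e23 mol⁻¹ = 2.0904e+13 J/mol

2.09e+10 kJ/mol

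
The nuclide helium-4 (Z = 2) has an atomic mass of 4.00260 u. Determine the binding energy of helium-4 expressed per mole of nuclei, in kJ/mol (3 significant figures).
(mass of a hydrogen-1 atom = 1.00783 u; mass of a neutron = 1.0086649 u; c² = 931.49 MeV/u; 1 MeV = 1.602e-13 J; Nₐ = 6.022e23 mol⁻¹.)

2.73e+09 kJ/mol

Z = 2, so N = A − Z = 4 − 2 = 2.
Total constituent mass: 2 × 1.00783 + 2 × 1.0086649 = 4.0329898 u
Δm = 4.0329898 − 4.00260 = 0.0303898 u
E_B = 0.0303898 × 931.49 = 28.3078 MeV
Per nucleus in joules: 28.3078 MeV × 1.602e-13 J/MeV = 4.5349e-12 J
Per mole: 4.5349e-12 J × 6.022e23 mol⁻¹ = 2.7309e+12 J/mol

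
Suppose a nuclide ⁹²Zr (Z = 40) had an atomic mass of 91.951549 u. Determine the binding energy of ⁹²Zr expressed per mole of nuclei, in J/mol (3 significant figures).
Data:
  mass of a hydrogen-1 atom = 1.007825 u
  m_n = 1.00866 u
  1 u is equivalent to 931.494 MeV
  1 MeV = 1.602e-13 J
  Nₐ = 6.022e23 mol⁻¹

The nucleus contains 40 protons and 92 − 40 = 52 neutrons.
Mass of separated nucleons = 40(1.007825) + 52(1.00866) = 40.313000 + 52.45032 = 92.763320 u
The mass defect is 92.763320 − 91.951549 = 0.811771 u.
Converting to energy: 0.811771 u × 931.494 MeV/u = 756.160 MeV
Per nucleus in joules: 756.160 MeV × 1.602e-13 J/MeV = 1.21137e-10 J
Per mole: 1.21137e-10 J × 6.022e23 mol⁻¹ = 7.2949e+13 J/mol

7.29e+13 J/mol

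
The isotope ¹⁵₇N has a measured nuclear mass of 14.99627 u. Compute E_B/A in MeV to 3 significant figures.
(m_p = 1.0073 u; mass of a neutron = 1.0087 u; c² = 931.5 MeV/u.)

7.73 MeV/nucleon

With 7 protons and 8 neutrons (A = 15):
Σm = 7·m_p + 8·m_n = 7.0511 + 8.0696 = 15.1207 u
Δm = 15.1207 − 14.99627 = 0.12443 u
Converting to energy: 0.12443 u × 931.5 MeV/u = 115.907 MeV
Per nucleon: 115.907 / 15 = 7.727 MeV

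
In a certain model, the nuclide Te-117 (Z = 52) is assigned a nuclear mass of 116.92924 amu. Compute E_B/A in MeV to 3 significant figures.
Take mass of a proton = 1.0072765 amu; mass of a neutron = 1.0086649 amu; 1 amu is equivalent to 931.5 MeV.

8.06 MeV/nucleon

The nucleus contains 52 protons and 117 − 52 = 65 neutrons.
Total constituent mass: 52 × 1.0072765 + 65 × 1.0086649 = 117.9415965 amu
Δm = 117.9415965 − 116.92924 = 1.0123565 amu
E_B = 1.0123565 × 931.5 = 943.010 MeV
Per nucleon: 943.010 / 117 = 8.060 MeV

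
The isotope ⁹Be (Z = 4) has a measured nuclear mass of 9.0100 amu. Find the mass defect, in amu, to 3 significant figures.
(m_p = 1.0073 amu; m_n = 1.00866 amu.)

With 4 protons and 5 neutrons (A = 9):
Mass of separated nucleons = 4(1.0073) + 5(1.00866) = 4.0292 + 5.04330 = 9.07250 amu
Mass defect Δm = 9.07250 − 9.0100 = 0.06250 amu

0.0625 amu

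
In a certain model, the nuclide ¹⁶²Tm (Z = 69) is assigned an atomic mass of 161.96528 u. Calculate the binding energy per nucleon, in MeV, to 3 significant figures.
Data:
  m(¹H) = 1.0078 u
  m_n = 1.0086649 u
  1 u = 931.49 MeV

Z = 69, so N = A − Z = 162 − 69 = 93.
Σm = 69·m(¹H) + 93·m_n = 69.5382 + 93.8058357 = 163.3440357 u
Δm = 163.3440357 − 161.96528 = 1.3787557 u
Binding energy = Δm·c² = 1.3787557 × 931.49 MeV/u = 1284.30 MeV
BE/A = 1284.30 MeV / 162 = 7.928 MeV/nucleon

7.93 MeV/nucleon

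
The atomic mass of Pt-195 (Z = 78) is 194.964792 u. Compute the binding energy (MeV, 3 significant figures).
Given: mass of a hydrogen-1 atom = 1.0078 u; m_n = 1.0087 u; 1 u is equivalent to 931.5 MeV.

1550 MeV

Z = 78, so N = A − Z = 195 − 78 = 117.
Total constituent mass: 78 × 1.0078 + 117 × 1.0087 = 196.6263 u
The mass defect is 196.6263 − 194.964792 = 1.661508 u.
Converting to energy: 1.661508 u × 931.5 MeV/u = 1547.69 MeV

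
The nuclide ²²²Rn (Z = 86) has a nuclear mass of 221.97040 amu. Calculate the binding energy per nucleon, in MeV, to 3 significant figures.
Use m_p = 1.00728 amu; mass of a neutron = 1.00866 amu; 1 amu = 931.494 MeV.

7.69 MeV/nucleon

Z = 86, so N = A − Z = 222 − 86 = 136.
Total constituent mass: 86 × 1.00728 + 136 × 1.00866 = 223.80384 amu
The mass defect is 223.80384 − 221.97040 = 1.83344 amu.
E_B = 1.83344 × 931.494 = 1707.84 MeV
Dividing by A = 222 gives 7.693 MeV per nucleon.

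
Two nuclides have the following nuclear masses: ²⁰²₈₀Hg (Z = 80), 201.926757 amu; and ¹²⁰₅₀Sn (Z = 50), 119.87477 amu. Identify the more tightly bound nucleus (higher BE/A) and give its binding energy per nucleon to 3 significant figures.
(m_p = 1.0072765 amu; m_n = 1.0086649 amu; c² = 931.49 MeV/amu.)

¹²⁰₅₀Sn; 8.50 MeV/nucleon

²⁰²₈₀Hg: Σm = 80(1.0072765) + 122(1.0086649) = 203.6392378 amu; Δm = 1.7124808 amu; E_B = 1595.2 MeV; E_B/A = 7.897 MeV
¹²⁰₅₀Sn: Σm = 50(1.0072765) + 70(1.0086649) = 120.9703680 amu; Δm = 1.0955980 amu; E_B = 1020.5 MeV; E_B/A = 8.504 MeV
¹²⁰₅₀Sn has the higher binding energy per nucleon, so it is the more tightly bound nucleus.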